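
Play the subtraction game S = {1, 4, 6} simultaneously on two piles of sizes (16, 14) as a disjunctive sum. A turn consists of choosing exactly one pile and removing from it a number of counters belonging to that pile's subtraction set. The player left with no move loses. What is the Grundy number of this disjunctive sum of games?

3

All piles use S = {1, 4, 6}:
G(0) = 0
G(1) = mex{0} = 1
G(2) = mex{1} = 0
G(3) = mex{0} = 1
G(4) = mex{1,0} = 2
G(5) = mex{2,1} = 0
G(6) = mex{0,0,0} = 1
G(7) = mex{1,1,1} = 0
G(8) = mex{0,2,0} = 1
G(9) = mex{1,0,1} = 2
G(10) = mex{2,1,2} = 0
G(11) = mex{0,0,0} = 1
G(12) = mex{1,1,1} = 0
G(13) = mex{0,2,0} = 1
G(14) = mex{1,0,1} = 2
G(15) = mex{2,1,2} = 0
G(16) = mex{0,0,0} = 1
Pile A: G(16) = 1.
Pile B: G(14) = 2.
Combined Grundy value = 1 ⊕ 2 = 3.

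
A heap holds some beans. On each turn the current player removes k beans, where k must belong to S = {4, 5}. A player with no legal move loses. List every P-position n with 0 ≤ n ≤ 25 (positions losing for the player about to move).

n :  0  1  2  3  4  5  6  7  8  9 10 11 12 13 14 15 16 17 18 19 20 21 22 23 24 25
G :  0  0  0  0  1  1  1  1  2  0  0  0  0  1  1  1  1  2  0  0  0  0  1  1  1  1
P-positions are exactly the n with G(n) = 0.

0, 1, 2, 3, 9, 10, 11, 12, 18, 19, 20, 21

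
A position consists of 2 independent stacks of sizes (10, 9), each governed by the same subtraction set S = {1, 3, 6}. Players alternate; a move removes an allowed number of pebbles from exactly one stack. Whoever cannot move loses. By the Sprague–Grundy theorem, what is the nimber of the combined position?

1

All stacks use S = {1, 3, 6}:
n :  0  1  2  3  4  5  6  7  8  9 10
G :  0  1  0  1  0  1  2  3  2  0  1
Stack A: G(10) = 1.
Stack B: G(9) = 0.
Combined Grundy value = 1 ⊕ 0 = 1.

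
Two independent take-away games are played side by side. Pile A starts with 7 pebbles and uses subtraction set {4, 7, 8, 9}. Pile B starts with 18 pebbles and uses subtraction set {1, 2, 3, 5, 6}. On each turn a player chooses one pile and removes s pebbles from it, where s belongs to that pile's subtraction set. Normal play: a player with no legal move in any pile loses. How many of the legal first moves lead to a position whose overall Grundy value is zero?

Pile A, S = {4, 7, 8, 9}:
n : 0 1 2 3 4 5 6 7
G : 0 0 0 0 1 1 1 1
G_A(7) = 1.
Pile B, S = {1, 2, 3, 5, 6}:
n :  0  1  2  3  4  5  6  7  8  9 10 11 12 13 14 15 16 17 18
G :  0  1  2  3  0  1  2  3  0  1  2  3  0  1  2  3  0  1  2
G_B(18) = 2.
Combined Grundy value = 1 ⊕ 2 = 3.
A winning move leaves total XOR = 0, i.e. changes one component's Grundy value g to g ⊕ X where X is the current total.
Pile A: need g' = 1⊕3 = 2. Options: 7−4→G=0, 7−7→G=0. Hits: 0.
Pile B: need g' = 2⊕3 = 1. Options: 18−1→G=1, 18−2→G=0, 18−3→G=3, 18−5→G=1, 18−6→G=0. Hits: 2.

2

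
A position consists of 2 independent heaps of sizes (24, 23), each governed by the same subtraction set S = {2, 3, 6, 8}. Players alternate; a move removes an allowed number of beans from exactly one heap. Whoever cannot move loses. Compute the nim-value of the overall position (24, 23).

All heaps use S = {2, 3, 6, 8}:
n :  0  1  2  3  4  5  6  7  8  9 10 11 12 13 14 15 16 17 18 19 20 21 22 23 24
G :  0  0  1  1  2  0  3  1  2  2  0  3  1  2  0  0  1  1  2  0  3  1  2  2  0
Heap A: G(24) = 0.
Heap B: G(23) = 2.
Combined Grundy value = 0 ⊕ 2 = 2.

2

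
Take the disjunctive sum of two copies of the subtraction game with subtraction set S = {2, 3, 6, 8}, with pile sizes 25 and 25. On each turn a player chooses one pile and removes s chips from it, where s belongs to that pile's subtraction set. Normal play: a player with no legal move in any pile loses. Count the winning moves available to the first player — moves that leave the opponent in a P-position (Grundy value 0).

All piles use S = {2, 3, 6, 8}:
G(0) = 0
G(1) = mex{} = 0
G(2) = mex{0} = 1
G(3) = mex{0,0} = 1
G(4) = mex{1,0} = 2
G(5) = mex{1,1} = 0
G(6) = mex{2,1,0} = 3
G(7) = mex{0,2,0} = 1
G(8) = mex{3,0,1,0} = 2
G(9) = mex{1,3,1,0} = 2
G(10) = mex{2,1,2,1} = 0
G(11) = mex{2,2,0,1} = 3
G(12) = mex{0,2,3,2} = 1
G(13) = mex{3,0,1,0} = 2
G(14) = mex{1,3,2,3} = 0
G(15) = mex{2,1,2,1} = 0
G(16) = mex{0,2,0,2} = 1
G(17) = mex{0,0,3,2} = 1
G(18) = mex{1,0,1,0} = 2
G(19) = mex{1,1,2,3} = 0
G(20) = mex{2,1,0,1} = 3
G(21) = mex{0,2,0,2} = 1
G(22) = mex{3,0,1,0} = 2
G(23) = mex{1,3,1,0} = 2
G(24) = mex{2,1,2,1} = 0
G(25) = mex{2,2,0,1} = 3
Pile A: G(25) = 3.
Pile B: G(25) = 3.
Combined Grundy value = 3 ⊕ 3 = 0.
A winning move leaves total XOR = 0, i.e. changes one component's Grundy value g to g ⊕ X where X is the current total.
Pile A: target g' = 3⊕0 = 3, but every legal move changes the Grundy value (mex property), so 0 moves.
Pile B: target g' = 3⊕0 = 3, but every legal move changes the Grundy value (mex property), so 0 moves.

0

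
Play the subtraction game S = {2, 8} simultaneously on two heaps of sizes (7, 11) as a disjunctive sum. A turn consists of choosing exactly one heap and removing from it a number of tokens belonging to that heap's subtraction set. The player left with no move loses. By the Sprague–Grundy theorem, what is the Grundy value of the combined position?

All heaps use S = {2, 8}:
n :  0  1  2  3  4  5  6  7  8  9 10 11
G :  0  0  1  1  0  0  1  1  2  2  0  0
Heap A: G(7) = 1.
Heap B: G(11) = 0.
Combined Grundy value = 1 ⊕ 0 = 1.

1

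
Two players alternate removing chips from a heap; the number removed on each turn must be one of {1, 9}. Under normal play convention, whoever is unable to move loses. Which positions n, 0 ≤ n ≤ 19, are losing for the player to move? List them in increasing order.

0, 2, 4, 6, 8, 10, 12, 14, 16, 18

n :  0  1  2  3  4  5  6  7  8  9 10 11 12 13 14 15 16 17 18 19
G :  0  1  0  1  0  1  0  1  0  1  0  1  0  1  0  1  0  1  0  1
P-positions are exactly the n with G(n) = 0.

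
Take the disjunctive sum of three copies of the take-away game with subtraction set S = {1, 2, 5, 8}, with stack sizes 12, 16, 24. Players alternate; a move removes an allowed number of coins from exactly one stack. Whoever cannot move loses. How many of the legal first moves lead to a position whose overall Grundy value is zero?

All stacks use S = {1, 2, 5, 8}:
G(0) = 0
G(1) = mex{0} = 1
G(2) = mex{1,0} = 2
G(3) = mex{2,1} = 0
G(4) = mex{0,2} = 1
G(5) = mex{1,0,0} = 2
G(6) = mex{2,1,1} = 0
G(7) = mex{0,2,2} = 1
G(8) = mex{1,0,0,0} = 2
G(9) = mex{2,1,1,1} = 0
G(10) = mex{0,2,2,2} = 1
G(11) = mex{1,0,0,0} = 2
G(12) = mex{2,1,1,1} = 0
G(13) = mex{0,2,2,2} = 1
G(14) = mex{1,0,0,0} = 2
G(15) = mex{2,1,1,1} = 0
G(16) = mex{0,2,2,2} = 1
G(17) = mex{1,0,0,0} = 2
G(18) = mex{2,1,1,1} = 0
G(19) = mex{0,2,2,2} = 1
G(20) = mex{1,0,0,0} = 2
G(21) = mex{2,1,1,1} = 0
G(22) = mex{0,2,2,2} = 1
G(23) = mex{1,0,0,0} = 2
G(24) = mex{2,1,1,1} = 0
Stack A: G(12) = 0.
Stack B: G(16) = 1.
Stack C: G(24) = 0.
Combined Grundy value = 0 ⊕ 1 ⊕ 0 = 1.
A winning move leaves total XOR = 0, i.e. changes one component's Grundy value g to g ⊕ X where X is the current total.
Stack A: need g' = 0⊕1 = 1. Options: 12−1→G=2, 12−2→G=1, 12−5→G=1, 12−8→G=1. Hits: 3.
Stack B: need g' = 1⊕1 = 0. Options: 16−1→G=0, 16−2→G=2, 16−5→G=2, 16−8→G=2. Hits: 1.
Stack C: need g' = 0⊕1 = 1. Options: 24−1→G=2, 24−2→G=1, 24−5→G=1, 24−8→G=1. Hits: 3.

7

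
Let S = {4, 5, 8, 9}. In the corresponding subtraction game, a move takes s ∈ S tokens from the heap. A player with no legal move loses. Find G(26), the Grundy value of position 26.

0

n :  0  1  2  3  4  5  6  7  8  9 10 11 12 13 14 15 16 17 18 19 20 21 22 23 24 25 26
G :  0  0  0  0  1  1  1  1  2  2  2  2  3  0  0  0  0  1  1  1  1  2  2  2  2  3  0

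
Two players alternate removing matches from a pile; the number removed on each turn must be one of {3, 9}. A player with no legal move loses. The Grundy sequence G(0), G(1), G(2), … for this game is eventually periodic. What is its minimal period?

G(0) = 0
G(1) = mex{} = 0
G(2) = mex{} = 0
G(3) = mex{0} = 1
G(4) = mex{0} = 1
G(5) = mex{0} = 1
G(6) = mex{1} = 0
G(7) = mex{1} = 0
G(8) = mex{1} = 0
G(9) = mex{0,0} = 1
G(10) = mex{0,0} = 1
G(11) = mex{0,0} = 1
G(12) = mex{1,1} = 0
G(13) = mex{1,1} = 0
G(14) = mex{1,1} = 0
G(15) = mex{0,0} = 1
G(16) = mex{0,0} = 1
G(n+6) = G(n) holds for n = 0,…,8 (a full window of length max(S) = 9), so the sequence is purely periodic with period 6.

6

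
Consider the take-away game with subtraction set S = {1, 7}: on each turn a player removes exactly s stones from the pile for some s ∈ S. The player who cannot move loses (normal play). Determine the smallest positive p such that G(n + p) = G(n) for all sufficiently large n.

n :  0  1  2  3  4  5  6  7  8  9 10 11 12 13 14
G :  0  1  0  1  0  1  0  1  0  1  0  1  0  1  0
G(n+2) = G(n) holds for n = 0,…,6 (a full window of length max(S) = 7), so the sequence is purely periodic with period 2.

2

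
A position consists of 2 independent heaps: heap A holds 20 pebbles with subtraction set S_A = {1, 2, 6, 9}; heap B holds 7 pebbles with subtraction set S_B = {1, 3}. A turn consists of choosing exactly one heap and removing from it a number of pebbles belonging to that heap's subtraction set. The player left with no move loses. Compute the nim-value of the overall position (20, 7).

Heap A, S = {1, 2, 6, 9}:
G(0) = 0
G(1) = mex{0} = 1
G(2) = mex{1,0} = 2
G(3) = mex{2,1} = 0
G(4) = mex{0,2} = 1
G(5) = mex{1,0} = 2
G(6) = mex{2,1,0} = 3
G(7) = mex{3,2,1} = 0
G(8) = mex{0,3,2} = 1
G(9) = mex{1,0,0,0} = 2
G(10) = mex{2,1,1,1} = 0
G(11) = mex{0,2,2,2} = 1
G(12) = mex{1,0,3,0} = 2
G(13) = mex{2,1,0,1} = 3
G(14) = mex{3,2,1,2} = 0
G(15) = mex{0,3,2,3} = 1
G(16) = mex{1,0,0,0} = 2
G(17) = mex{2,1,1,1} = 0
G(18) = mex{0,2,2,2} = 1
G(19) = mex{1,0,3,0} = 2
G(20) = mex{2,1,0,1} = 3
G_A(20) = 3.
Heap B, S = {1, 3}:
n : 0 1 2 3 4 5 6 7
G : 0 1 0 1 0 1 0 1
G_B(7) = 1.
Combined Grundy value = 3 ⊕ 1 = 2.

2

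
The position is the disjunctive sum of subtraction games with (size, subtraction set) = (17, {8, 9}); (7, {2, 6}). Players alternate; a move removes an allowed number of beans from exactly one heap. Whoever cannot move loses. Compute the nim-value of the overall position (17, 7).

1

Heap A, S = {8, 9}:
G(0) = 0
G(1) = mex{} = 0
G(2) = mex{} = 0
G(3) = mex{} = 0
G(4) = mex{} = 0
G(5) = mex{} = 0
G(6) = mex{} = 0
G(7) = mex{} = 0
G(8) = mex{0} = 1
G(9) = mex{0,0} = 1
G(10) = mex{0,0} = 1
G(11) = mex{0,0} = 1
G(12) = mex{0,0} = 1
G(13) = mex{0,0} = 1
G(14) = mex{0,0} = 1
G(15) = mex{0,0} = 1
G(16) = mex{1,0} = 2
G(17) = mex{1,1} = 0
G_A(17) = 0.
Heap B, S = {2, 6}:
n : 0 1 2 3 4 5 6 7
G : 0 0 1 1 0 0 1 1
G_B(7) = 1.
Combined Grundy value = 0 ⊕ 1 = 1.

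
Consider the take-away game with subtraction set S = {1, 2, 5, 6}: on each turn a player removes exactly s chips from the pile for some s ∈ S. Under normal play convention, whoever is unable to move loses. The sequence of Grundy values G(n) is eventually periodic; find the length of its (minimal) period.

7

n :  0  1  2  3  4  5  6  7  8  9 10 11 12 13 14 15
G :  0  1  2  0  1  2  3  0  1  2  0  1  2  3  0  1
G(n+7) = G(n) holds for n = 0,…,5 (a full window of length max(S) = 6), so the sequence is purely periodic with period 7.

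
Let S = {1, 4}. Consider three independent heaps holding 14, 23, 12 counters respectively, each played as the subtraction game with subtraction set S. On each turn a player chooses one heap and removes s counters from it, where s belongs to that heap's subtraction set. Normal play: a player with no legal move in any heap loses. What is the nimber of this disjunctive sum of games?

3

All heaps use S = {1, 4}:
n :  0  1  2  3  4  5  6  7  8  9 10 11 12 13 14 15 16 17 18 19 20 21 22 23
G :  0  1  0  1  2  0  1  0  1  2  0  1  0  1  2  0  1  0  1  2  0  1  0  1
Heap A: G(14) = 2.
Heap B: G(23) = 1.
Heap C: G(12) = 0.
Combined Grundy value = 2 ⊕ 1 ⊕ 0 = 3.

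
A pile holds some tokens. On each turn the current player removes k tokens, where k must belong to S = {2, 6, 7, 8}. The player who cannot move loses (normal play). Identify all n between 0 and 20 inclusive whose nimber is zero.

G(0) = 0
G(1) = mex{} = 0
G(2) = mex{0} = 1
G(3) = mex{0} = 1
G(4) = mex{1} = 0
G(5) = mex{1} = 0
G(6) = mex{0,0} = 1
G(7) = mex{0,0,0} = 1
G(8) = mex{1,1,0,0} = 2
G(9) = mex{1,1,1,0} = 2
G(10) = mex{2,0,1,1} = 3
G(11) = mex{2,0,0,1} = 3
G(12) = mex{3,1,0,0} = 2
G(13) = mex{3,1,1,0} = 2
G(14) = mex{2,2,1,1} = 0
G(15) = mex{2,2,2,1} = 0
G(16) = mex{0,3,2,2} = 1
G(17) = mex{0,3,3,2} = 1
G(18) = mex{1,2,3,3} = 0
G(19) = mex{1,2,2,3} = 0
G(20) = mex{0,0,2,2} = 1
P-positions are exactly the n with G(n) = 0.

0, 1, 4, 5, 14, 15, 18, 19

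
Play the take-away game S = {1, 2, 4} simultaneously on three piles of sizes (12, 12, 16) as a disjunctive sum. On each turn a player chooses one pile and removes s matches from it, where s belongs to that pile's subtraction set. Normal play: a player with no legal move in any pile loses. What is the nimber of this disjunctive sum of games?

All piles use S = {1, 2, 4}:
n :  0  1  2  3  4  5  6  7  8  9 10 11 12 13 14 15 16
G :  0  1  2  0  1  2  0  1  2  0  1  2  0  1  2  0  1
Pile A: G(12) = 0.
Pile B: G(12) = 0.
Pile C: G(16) = 1.
Combined Grundy value = 0 ⊕ 0 ⊕ 1 = 1.

1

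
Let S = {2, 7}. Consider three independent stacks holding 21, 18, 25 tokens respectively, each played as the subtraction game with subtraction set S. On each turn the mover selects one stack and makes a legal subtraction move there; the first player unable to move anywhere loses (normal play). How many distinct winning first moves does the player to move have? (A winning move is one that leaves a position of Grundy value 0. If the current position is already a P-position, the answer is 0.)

All stacks use S = {2, 7}:
n :  0  1  2  3  4  5  6  7  8  9 10 11 12 13 14 15 16 17 18 19 20 21 22 23 24 25
G :  0  0  1  1  0  0  1  1  2  0  0  1  1  0  0  1  1  2  0  0  1  1  0  0  1  1
Stack A: G(21) = 1.
Stack B: G(18) = 0.
Stack C: G(25) = 1.
Combined Grundy value = 1 ⊕ 0 ⊕ 1 = 0.
A winning move leaves total XOR = 0, i.e. changes one component's Grundy value g to g ⊕ X where X is the current total.
Stack A: target g' = 1⊕0 = 1, but every legal move changes the Grundy value (mex property), so 0 moves.
Stack B: target g' = 0⊕0 = 0, but every legal move changes the Grundy value (mex property), so 0 moves.
Stack C: target g' = 1⊕0 = 1, but every legal move changes the Grundy value (mex property), so 0 moves.

0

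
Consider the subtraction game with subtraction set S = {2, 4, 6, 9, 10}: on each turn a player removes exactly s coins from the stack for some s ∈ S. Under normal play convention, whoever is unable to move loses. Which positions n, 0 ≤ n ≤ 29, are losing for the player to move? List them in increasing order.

0, 1, 8, 13, 16, 21, 24, 29

G(0) = 0
G(1) = mex{} = 0
G(2) = mex{0} = 1
G(3) = mex{0} = 1
G(4) = mex{1,0} = 2
G(5) = mex{1,0} = 2
G(6) = mex{2,1,0} = 3
G(7) = mex{2,1,0} = 3
G(8) = mex{3,2,1} = 0
G(9) = mex{3,2,1,0} = 4
G(10) = mex{0,3,2,0,0} = 1
G(11) = mex{4,3,2,1,0} = 5
G(12) = mex{1,0,3,1,1} = 2
G(13) = mex{5,4,3,2,1} = 0
G(14) = mex{2,1,0,2,2} = 3
G(15) = mex{0,5,4,3,2} = 1
G(16) = mex{3,2,1,3,3} = 0
G(17) = mex{1,0,5,0,3} = 2
G(18) = mex{0,3,2,4,0} = 1
G(19) = mex{2,1,0,1,4} = 3
G(20) = mex{1,0,3,5,1} = 2
G(21) = mex{3,2,1,2,5} = 0
G(22) = mex{2,1,0,0,2} = 3
G(23) = mex{0,3,2,3,0} = 1
G(24) = mex{3,2,1,1,3} = 0
G(25) = mex{1,0,3,0,1} = 2
G(26) = mex{0,3,2,2,0} = 1
G(27) = mex{2,1,0,1,2} = 3
G(28) = mex{1,0,3,3,1} = 2
G(29) = mex{3,2,1,2,3} = 0
P-positions are exactly the n with G(n) = 0.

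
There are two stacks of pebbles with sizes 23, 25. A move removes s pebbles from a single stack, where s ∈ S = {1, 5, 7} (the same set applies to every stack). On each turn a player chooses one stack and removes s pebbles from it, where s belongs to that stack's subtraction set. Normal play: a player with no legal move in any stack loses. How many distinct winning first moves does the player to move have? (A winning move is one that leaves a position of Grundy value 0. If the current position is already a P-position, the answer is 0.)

0

All stacks use S = {1, 5, 7}:
G(0) = 0
G(1) = mex{0} = 1
G(2) = mex{1} = 0
G(3) = mex{0} = 1
G(4) = mex{1} = 0
G(5) = mex{0,0} = 1
G(6) = mex{1,1} = 0
G(7) = mex{0,0,0} = 1
G(8) = mex{1,1,1} = 0
G(9) = mex{0,0,0} = 1
G(10) = mex{1,1,1} = 0
G(11) = mex{0,0,0} = 1
G(12) = mex{1,1,1} = 0
G(13) = mex{0,0,0} = 1
G(14) = mex{1,1,1} = 0
G(15) = mex{0,0,0} = 1
G(16) = mex{1,1,1} = 0
G(17) = mex{0,0,0} = 1
G(18) = mex{1,1,1} = 0
G(19) = mex{0,0,0} = 1
G(20) = mex{1,1,1} = 0
G(21) = mex{0,0,0} = 1
G(22) = mex{1,1,1} = 0
G(23) = mex{0,0,0} = 1
G(24) = mex{1,1,1} = 0
G(25) = mex{0,0,0} = 1
Stack A: G(23) = 1.
Stack B: G(25) = 1.
Combined Grundy value = 1 ⊕ 1 = 0.
A winning move leaves total XOR = 0, i.e. changes one component's Grundy value g to g ⊕ X where X is the current total.
Stack A: target g' = 1⊕0 = 1, but every legal move changes the Grundy value (mex property), so 0 moves.
Stack B: target g' = 1⊕0 = 1, but every legal move changes the Grundy value (mex property), so 0 moves.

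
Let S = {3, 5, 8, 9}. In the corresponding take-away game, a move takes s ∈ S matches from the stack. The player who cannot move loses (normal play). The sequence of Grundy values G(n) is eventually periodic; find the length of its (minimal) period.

n :  0  1  2  3  4  5  6  7  8  9 10 11 12 13 14 15 16 17 18 19 20 21 22 23 24 25
G :  0  0  0  1  1  1  2  2  2  3  3  3  0  0  0  1  1  1  2  2  2  3  3  3  0  0
G(n+12) = G(n) holds for n = 0,…,8 (a full window of length max(S) = 9), so the sequence is purely periodic with period 12.

12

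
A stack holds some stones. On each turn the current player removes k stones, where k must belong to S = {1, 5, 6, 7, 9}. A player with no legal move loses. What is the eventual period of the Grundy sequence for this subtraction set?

n :  0  1  2  3  4  5  6  7  8  9 10 11 12 13 14 15 16 17 18 19 20 21 22 23 24 25
G :  0  1  0  1  0  1  2  3  2  3  2  3  0  1  0  1  0  1  2  3  2  3  2  3  0  1
G(n+12) = G(n) holds for n = 0,…,8 (a full window of length max(S) = 9), so the sequence is purely periodic with period 12.

12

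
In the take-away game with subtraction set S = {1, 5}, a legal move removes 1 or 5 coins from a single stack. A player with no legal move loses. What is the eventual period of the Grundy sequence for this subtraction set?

G(0) = 0
G(1) = mex{0} = 1
G(2) = mex{1} = 0
G(3) = mex{0} = 1
G(4) = mex{1} = 0
G(5) = mex{0,0} = 1
G(6) = mex{1,1} = 0
G(7) = mex{0,0} = 1
G(8) = mex{1,1} = 0
G(9) = mex{0,0} = 1
G(10) = mex{1,1} = 0
G(11) = mex{0,0} = 1
G(12) = mex{1,1} = 0
G(13) = mex{0,0} = 1
G(14) = mex{1,1} = 0
G(n+2) = G(n) holds for n = 0,…,4 (a full window of length max(S) = 5), so the sequence is purely periodic with period 2.

2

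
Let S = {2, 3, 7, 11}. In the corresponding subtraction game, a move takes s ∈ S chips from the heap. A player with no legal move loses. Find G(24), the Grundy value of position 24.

0

G(0) = 0
G(1) = mex{} = 0
G(2) = mex{0} = 1
G(3) = mex{0,0} = 1
G(4) = mex{1,0} = 2
G(5) = mex{1,1} = 0
G(6) = mex{2,1} = 0
G(7) = mex{0,2,0} = 1
G(8) = mex{0,0,0} = 1
G(9) = mex{1,0,1} = 2
G(10) = mex{1,1,1} = 0
G(11) = mex{2,1,2,0} = 3
G(12) = mex{0,2,0,0} = 1
G(13) = mex{3,0,0,1} = 2
G(14) = mex{1,3,1,1} = 0
G(15) = mex{2,1,1,2} = 0
G(16) = mex{0,2,2,0} = 1
G(17) = mex{0,0,0,0} = 1
G(18) = mex{1,0,3,1} = 2
G(19) = mex{1,1,1,1} = 0
G(20) = mex{2,1,2,2} = 0
G(21) = mex{0,2,0,0} = 1
G(22) = mex{0,0,0,3} = 1
G(23) = mex{1,0,1,1} = 2
G(24) = mex{1,1,1,2} = 0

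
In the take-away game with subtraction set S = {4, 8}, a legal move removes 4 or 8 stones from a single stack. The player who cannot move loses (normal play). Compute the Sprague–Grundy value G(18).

1

G(0) = 0
G(1) = mex{} = 0
G(2) = mex{} = 0
G(3) = mex{} = 0
G(4) = mex{0} = 1
G(5) = mex{0} = 1
G(6) = mex{0} = 1
G(7) = mex{0} = 1
G(8) = mex{1,0} = 2
G(9) = mex{1,0} = 2
G(10) = mex{1,0} = 2
G(11) = mex{1,0} = 2
G(12) = mex{2,1} = 0
G(13) = mex{2,1} = 0
G(14) = mex{2,1} = 0
G(15) = mex{2,1} = 0
G(16) = mex{0,2} = 1
G(17) = mex{0,2} = 1
G(18) = mex{0,2} = 1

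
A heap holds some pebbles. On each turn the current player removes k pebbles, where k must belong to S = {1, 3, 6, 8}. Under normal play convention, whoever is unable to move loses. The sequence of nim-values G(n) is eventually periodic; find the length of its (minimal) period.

9

G(0) = 0
G(1) = mex{0} = 1
G(2) = mex{1} = 0
G(3) = mex{0,0} = 1
G(4) = mex{1,1} = 0
G(5) = mex{0,0} = 1
G(6) = mex{1,1,0} = 2
G(7) = mex{2,0,1} = 3
G(8) = mex{3,1,0,0} = 2
G(9) = mex{2,2,1,1} = 0
G(10) = mex{0,3,0,0} = 1
G(11) = mex{1,2,1,1} = 0
G(12) = mex{0,0,2,0} = 1
G(13) = mex{1,1,3,1} = 0
G(14) = mex{0,0,2,2} = 1
G(15) = mex{1,1,0,3} = 2
G(16) = mex{2,0,1,2} = 3
G(17) = mex{3,1,0,0} = 2
G(18) = mex{2,2,1,1} = 0
G(19) = mex{0,3,0,0} = 1
G(n+9) = G(n) holds for n = 0,…,7 (a full window of length max(S) = 8), so the sequence is purely periodic with period 9.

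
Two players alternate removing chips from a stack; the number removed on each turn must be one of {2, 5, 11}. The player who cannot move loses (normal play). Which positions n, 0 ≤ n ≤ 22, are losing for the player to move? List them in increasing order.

0, 1, 4, 7, 8, 14, 17, 20, 21

n :  0  1  2  3  4  5  6  7  8  9 10 11 12 13 14 15 16 17 18 19 20 21 22
G :  0  0  1  1  0  2  1  0  0  1  1  2  2  3  0  2  1  0  2  1  0  0  1
P-positions are exactly the n with G(n) = 0.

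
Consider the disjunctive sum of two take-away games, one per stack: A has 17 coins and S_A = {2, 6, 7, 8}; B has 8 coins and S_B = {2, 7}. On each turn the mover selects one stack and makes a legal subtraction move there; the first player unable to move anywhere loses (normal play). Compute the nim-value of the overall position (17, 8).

3

Stack A, S = {2, 6, 7, 8}:
G(0) = 0
G(1) = mex{} = 0
G(2) = mex{0} = 1
G(3) = mex{0} = 1
G(4) = mex{1} = 0
G(5) = mex{1} = 0
G(6) = mex{0,0} = 1
G(7) = mex{0,0,0} = 1
G(8) = mex{1,1,0,0} = 2
G(9) = mex{1,1,1,0} = 2
G(10) = mex{2,0,1,1} = 3
G(11) = mex{2,0,0,1} = 3
G(12) = mex{3,1,0,0} = 2
G(13) = mex{3,1,1,0} = 2
G(14) = mex{2,2,1,1} = 0
G(15) = mex{2,2,2,1} = 0
G(16) = mex{0,3,2,2} = 1
G(17) = mex{0,3,3,2} = 1
G_A(17) = 1.
Stack B, S = {2, 7}:
G(0) = 0
G(1) = mex{} = 0
G(2) = mex{0} = 1
G(3) = mex{0} = 1
G(4) = mex{1} = 0
G(5) = mex{1} = 0
G(6) = mex{0} = 1
G(7) = mex{0,0} = 1
G(8) = mex{1,0} = 2
G_B(8) = 2.
Combined Grundy value = 1 ⊕ 2 = 3.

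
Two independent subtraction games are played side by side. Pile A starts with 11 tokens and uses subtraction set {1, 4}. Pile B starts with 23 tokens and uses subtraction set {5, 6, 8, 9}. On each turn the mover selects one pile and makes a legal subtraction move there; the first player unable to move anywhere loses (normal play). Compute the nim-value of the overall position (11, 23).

0

Pile A, S = {1, 4}:
n :  0  1  2  3  4  5  6  7  8  9 10 11
G :  0  1  0  1  2  0  1  0  1  2  0  1
G_A(11) = 1.
Pile B, S = {5, 6, 8, 9}:
n :  0  1  2  3  4  5  6  7  8  9 10 11 12 13 14 15 16 17 18 19 20 21 22 23
G :  0  0  0  0  0  1  1  1  1  1  2  2  2  2  0  0  0  0  0  1  1  1  1  1
G_B(23) = 1.
Combined Grundy value = 1 ⊕ 1 = 0.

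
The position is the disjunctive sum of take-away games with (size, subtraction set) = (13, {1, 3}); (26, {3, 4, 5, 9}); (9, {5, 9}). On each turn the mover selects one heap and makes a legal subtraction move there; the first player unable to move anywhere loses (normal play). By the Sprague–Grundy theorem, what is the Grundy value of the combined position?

Heap A, S = {1, 3}:
G(0) = 0
G(1) = mex{0} = 1
G(2) = mex{1} = 0
G(3) = mex{0,0} = 1
G(4) = mex{1,1} = 0
G(5) = mex{0,0} = 1
G(6) = mex{1,1} = 0
G(7) = mex{0,0} = 1
G(8) = mex{1,1} = 0
G(9) = mex{0,0} = 1
G(10) = mex{1,1} = 0
G(11) = mex{0,0} = 1
G(12) = mex{1,1} = 0
G(13) = mex{0,0} = 1
G_A(13) = 1.
Heap B, S = {3, 4, 5, 9}:
n :  0  1  2  3  4  5  6  7  8  9 10 11 12 13 14 15 16 17 18 19 20 21 22 23 24 25 26
G :  0  0  0  1  1  1  2  2  0  3  3  1  4  2  0  0  0  1  1  1  2  2  0  3  3  1  4
G_B(26) = 4.
Heap C, S = {5, 9}:
G(0) = 0
G(1) = mex{} = 0
G(2) = mex{} = 0
G(3) = mex{} = 0
G(4) = mex{} = 0
G(5) = mex{0} = 1
G(6) = mex{0} = 1
G(7) = mex{0} = 1
G(8) = mex{0} = 1
G(9) = mex{0,0} = 1
G_C(9) = 1.
Combined Grundy value = 1 ⊕ 4 ⊕ 1 = 4.

4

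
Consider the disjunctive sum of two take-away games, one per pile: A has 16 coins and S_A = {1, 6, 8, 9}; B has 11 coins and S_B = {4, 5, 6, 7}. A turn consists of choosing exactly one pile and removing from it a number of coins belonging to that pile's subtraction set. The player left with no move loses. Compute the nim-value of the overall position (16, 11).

Pile A, S = {1, 6, 8, 9}:
n :  0  1  2  3  4  5  6  7  8  9 10 11 12 13 14 15 16
G :  0  1  0  1  0  1  2  0  1  2  3  2  3  2  0  1  2
G_A(16) = 2.
Pile B, S = {4, 5, 6, 7}:
G(0) = 0
G(1) = mex{} = 0
G(2) = mex{} = 0
G(3) = mex{} = 0
G(4) = mex{0} = 1
G(5) = mex{0,0} = 1
G(6) = mex{0,0,0} = 1
G(7) = mex{0,0,0,0} = 1
G(8) = mex{1,0,0,0} = 2
G(9) = mex{1,1,0,0} = 2
G(10) = mex{1,1,1,0} = 2
G(11) = mex{1,1,1,1} = 0
G_B(11) = 0.
Combined Grundy value = 2 ⊕ 0 = 2.

2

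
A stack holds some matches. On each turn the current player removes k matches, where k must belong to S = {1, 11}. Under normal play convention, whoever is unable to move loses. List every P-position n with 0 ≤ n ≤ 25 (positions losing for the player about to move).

0, 2, 4, 6, 8, 10, 12, 14, 16, 18, 20, 22, 24

G(0) = 0
G(1) = mex{0} = 1
G(2) = mex{1} = 0
G(3) = mex{0} = 1
G(4) = mex{1} = 0
G(5) = mex{0} = 1
G(6) = mex{1} = 0
G(7) = mex{0} = 1
G(8) = mex{1} = 0
G(9) = mex{0} = 1
G(10) = mex{1} = 0
G(11) = mex{0,0} = 1
G(12) = mex{1,1} = 0
G(13) = mex{0,0} = 1
G(14) = mex{1,1} = 0
G(15) = mex{0,0} = 1
G(16) = mex{1,1} = 0
G(17) = mex{0,0} = 1
G(18) = mex{1,1} = 0
G(19) = mex{0,0} = 1
G(20) = mex{1,1} = 0
G(21) = mex{0,0} = 1
G(22) = mex{1,1} = 0
G(23) = mex{0,0} = 1
G(24) = mex{1,1} = 0
G(25) = mex{0,0} = 1
P-positions are exactly the n with G(n) = 0.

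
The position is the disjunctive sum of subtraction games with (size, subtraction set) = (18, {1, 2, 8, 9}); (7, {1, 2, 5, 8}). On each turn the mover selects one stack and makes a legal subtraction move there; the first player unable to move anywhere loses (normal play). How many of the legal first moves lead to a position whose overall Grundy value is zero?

3

Stack A, S = {1, 2, 8, 9}:
n :  0  1  2  3  4  5  6  7  8  9 10 11 12 13 14 15 16 17 18
G :  0  1  2  0  1  2  0  1  2  3  0  1  2  0  1  2  0  1  2
G_A(18) = 2.
Stack B, S = {1, 2, 5, 8}:
G(0) = 0
G(1) = mex{0} = 1
G(2) = mex{1,0} = 2
G(3) = mex{2,1} = 0
G(4) = mex{0,2} = 1
G(5) = mex{1,0,0} = 2
G(6) = mex{2,1,1} = 0
G(7) = mex{0,2,2} = 1
G_B(7) = 1.
Combined Grundy value = 2 ⊕ 1 = 3.
A winning move leaves total XOR = 0, i.e. changes one component's Grundy value g to g ⊕ X where X is the current total.
Stack A: need g' = 2⊕3 = 1. Options: 18−1→G=1, 18−2→G=0, 18−8→G=0, 18−9→G=3. Hits: 1.
Stack B: need g' = 1⊕3 = 2. Options: 7−1→G=0, 7−2→G=2, 7−5→G=2. Hits: 2.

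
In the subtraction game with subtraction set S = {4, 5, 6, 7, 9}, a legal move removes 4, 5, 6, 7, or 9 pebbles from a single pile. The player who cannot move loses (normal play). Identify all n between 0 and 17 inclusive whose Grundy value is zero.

0, 1, 2, 3, 13, 14, 15, 16

n :  0  1  2  3  4  5  6  7  8  9 10 11 12 13 14 15 16 17
G :  0  0  0  0  1  1  1  1  2  2  2  2  3  0  0  0  0  1
P-positions are exactly the n with G(n) = 0.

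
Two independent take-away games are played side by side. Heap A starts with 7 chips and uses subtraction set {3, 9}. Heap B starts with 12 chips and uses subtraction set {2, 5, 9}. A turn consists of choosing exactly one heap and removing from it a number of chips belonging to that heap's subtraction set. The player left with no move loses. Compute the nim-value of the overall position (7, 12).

2

Heap A, S = {3, 9}:
n : 0 1 2 3 4 5 6 7
G : 0 0 0 1 1 1 0 0
G_A(7) = 0.
Heap B, S = {2, 5, 9}:
G(0) = 0
G(1) = mex{} = 0
G(2) = mex{0} = 1
G(3) = mex{0} = 1
G(4) = mex{1} = 0
G(5) = mex{1,0} = 2
G(6) = mex{0,0} = 1
G(7) = mex{2,1} = 0
G(8) = mex{1,1} = 0
G(9) = mex{0,0,0} = 1
G(10) = mex{0,2,0} = 1
G(11) = mex{1,1,1} = 0
G(12) = mex{1,0,1} = 2
G_B(12) = 2.
Combined Grundy value = 0 ⊕ 2 = 2.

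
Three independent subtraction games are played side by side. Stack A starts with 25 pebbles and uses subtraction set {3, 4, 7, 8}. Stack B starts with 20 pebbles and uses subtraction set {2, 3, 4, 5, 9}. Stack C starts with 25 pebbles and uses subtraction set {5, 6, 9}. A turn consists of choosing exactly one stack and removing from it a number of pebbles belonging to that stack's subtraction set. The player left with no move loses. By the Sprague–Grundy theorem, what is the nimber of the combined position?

0

Stack A, S = {3, 4, 7, 8}:
n :  0  1  2  3  4  5  6  7  8  9 10 11 12 13 14 15 16 17 18 19 20 21 22 23 24 25
G :  0  0  0  1  1  1  2  2  2  3  3  0  0  0  1  1  1  2  2  2  3  3  0  0  0  1
G_A(25) = 1.
Stack B, S = {2, 3, 4, 5, 9}:
n :  0  1  2  3  4  5  6  7  8  9 10 11 12 13 14 15 16 17 18 19 20
G :  0  0  1  1  2  2  3  0  0  1  1  2  2  3  0  0  1  1  2  2  3
G_B(20) = 3.
Stack C, S = {5, 6, 9}:
n :  0  1  2  3  4  5  6  7  8  9 10 11 12 13 14 15 16 17 18 19 20 21 22 23 24 25
G :  0  0  0  0  0  1  1  1  1  1  2  2  2  2  0  0  0  0  0  1  1  1  1  1  2  2
G_C(25) = 2.
Combined Grundy value = 1 ⊕ 3 ⊕ 2 = 0.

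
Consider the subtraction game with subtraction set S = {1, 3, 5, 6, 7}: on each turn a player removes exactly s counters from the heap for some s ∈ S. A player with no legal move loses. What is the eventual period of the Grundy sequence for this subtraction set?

n :  0  1  2  3  4  5  6  7  8  9 10 11 12 13 14 15 16 17 18 19 20 21 22 23 24 25
G :  0  1  0  1  0  1  2  3  2  3  2  3  0  1  0  1  0  1  2  3  2  3  2  3  0  1
G(n+12) = G(n) holds for n = 0,…,6 (a full window of length max(S) = 7), so the sequence is purely periodic with period 12.

12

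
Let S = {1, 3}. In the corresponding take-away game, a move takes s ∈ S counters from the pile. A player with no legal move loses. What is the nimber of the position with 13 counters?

G(0) = 0
G(1) = mex{0} = 1
G(2) = mex{1} = 0
G(3) = mex{0,0} = 1
G(4) = mex{1,1} = 0
G(5) = mex{0,0} = 1
G(6) = mex{1,1} = 0
G(7) = mex{0,0} = 1
G(8) = mex{1,1} = 0
G(9) = mex{0,0} = 1
G(10) = mex{1,1} = 0
G(11) = mex{0,0} = 1
G(12) = mex{1,1} = 0
G(13) = mex{0,0} = 1

1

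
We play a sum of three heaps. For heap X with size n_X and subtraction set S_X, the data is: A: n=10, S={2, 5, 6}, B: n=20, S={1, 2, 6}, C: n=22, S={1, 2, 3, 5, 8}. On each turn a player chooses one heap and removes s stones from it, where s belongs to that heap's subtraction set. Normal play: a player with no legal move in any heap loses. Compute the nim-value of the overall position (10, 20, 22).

0

Heap A, S = {2, 5, 6}:
n :  0  1  2  3  4  5  6  7  8  9 10
G :  0  0  1  1  0  2  1  3  0  2  1
G_A(10) = 1.
Heap B, S = {1, 2, 6}:
n :  0  1  2  3  4  5  6  7  8  9 10 11 12 13 14 15 16 17 18 19 20
G :  0  1  2  0  1  2  3  0  1  2  0  1  2  3  0  1  2  0  1  2  3
G_B(20) = 3.
Heap C, S = {1, 2, 3, 5, 8}:
G(0) = 0
G(1) = mex{0} = 1
G(2) = mex{1,0} = 2
G(3) = mex{2,1,0} = 3
G(4) = mex{3,2,1} = 0
G(5) = mex{0,3,2,0} = 1
G(6) = mex{1,0,3,1} = 2
G(7) = mex{2,1,0,2} = 3
G(8) = mex{3,2,1,3,0} = 4
G(9) = mex{4,3,2,0,1} = 5
G(10) = mex{5,4,3,1,2} = 0
G(11) = mex{0,5,4,2,3} = 1
G(12) = mex{1,0,5,3,0} = 2
G(13) = mex{2,1,0,4,1} = 3
G(14) = mex{3,2,1,5,2} = 0
G(15) = mex{0,3,2,0,3} = 1
G(16) = mex{1,0,3,1,4} = 2
G(17) = mex{2,1,0,2,5} = 3
G(18) = mex{3,2,1,3,0} = 4
G(19) = mex{4,3,2,0,1} = 5
G(20) = mex{5,4,3,1,2} = 0
G(21) = mex{0,5,4,2,3} = 1
G(22) = mex{1,0,5,3,0} = 2
G_C(22) = 2.
Combined Grundy value = 1 ⊕ 3 ⊕ 2 = 0.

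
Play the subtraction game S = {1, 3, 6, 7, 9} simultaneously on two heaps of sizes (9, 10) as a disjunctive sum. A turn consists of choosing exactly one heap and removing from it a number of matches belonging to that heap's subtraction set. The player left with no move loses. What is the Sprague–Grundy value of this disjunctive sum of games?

1

All heaps use S = {1, 3, 6, 7, 9}:
G(0) = 0
G(1) = mex{0} = 1
G(2) = mex{1} = 0
G(3) = mex{0,0} = 1
G(4) = mex{1,1} = 0
G(5) = mex{0,0} = 1
G(6) = mex{1,1,0} = 2
G(7) = mex{2,0,1,0} = 3
G(8) = mex{3,1,0,1} = 2
G(9) = mex{2,2,1,0,0} = 3
G(10) = mex{3,3,0,1,1} = 2
Heap A: G(9) = 3.
Heap B: G(10) = 2.
Combined Grundy value = 3 ⊕ 2 = 1.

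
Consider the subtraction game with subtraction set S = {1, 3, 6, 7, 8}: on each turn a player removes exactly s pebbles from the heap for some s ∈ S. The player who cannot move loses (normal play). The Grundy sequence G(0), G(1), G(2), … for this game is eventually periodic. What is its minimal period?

13

G(0) = 0
G(1) = mex{0} = 1
G(2) = mex{1} = 0
G(3) = mex{0,0} = 1
G(4) = mex{1,1} = 0
G(5) = mex{0,0} = 1
G(6) = mex{1,1,0} = 2
G(7) = mex{2,0,1,0} = 3
G(8) = mex{3,1,0,1,0} = 2
G(9) = mex{2,2,1,0,1} = 3
G(10) = mex{3,3,0,1,0} = 2
G(11) = mex{2,2,1,0,1} = 3
G(12) = mex{3,3,2,1,0} = 4
G(13) = mex{4,2,3,2,1} = 0
G(14) = mex{0,3,2,3,2} = 1
G(15) = mex{1,4,3,2,3} = 0
G(16) = mex{0,0,2,3,2} = 1
G(17) = mex{1,1,3,2,3} = 0
G(18) = mex{0,0,4,3,2} = 1
G(19) = mex{1,1,0,4,3} = 2
G(20) = mex{2,0,1,0,4} = 3
G(21) = mex{3,1,0,1,0} = 2
G(22) = mex{2,2,1,0,1} = 3
G(23) = mex{3,3,0,1,0} = 2
G(24) = mex{2,2,1,0,1} = 3
G(25) = mex{3,3,2,1,0} = 4
G(26) = mex{4,2,3,2,1} = 0
G(27) = mex{0,3,2,3,2} = 1
G(n+13) = G(n) holds for n = 0,…,7 (a full window of length max(S) = 8), so the sequence is purely periodic with period 13.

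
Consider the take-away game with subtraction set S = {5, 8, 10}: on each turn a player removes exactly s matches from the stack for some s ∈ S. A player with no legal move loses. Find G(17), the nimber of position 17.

0

n :  0  1  2  3  4  5  6  7  8  9 10 11 12 13 14 15 16 17
G :  0  0  0  0  0  1  1  1  1  1  2  2  2  2  2  0  0  0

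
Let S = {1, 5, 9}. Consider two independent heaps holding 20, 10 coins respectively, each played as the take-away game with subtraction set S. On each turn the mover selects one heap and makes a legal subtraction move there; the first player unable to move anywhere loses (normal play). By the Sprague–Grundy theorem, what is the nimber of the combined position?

0

All heaps use S = {1, 5, 9}:
n :  0  1  2  3  4  5  6  7  8  9 10 11 12 13 14 15 16 17 18 19 20
G :  0  1  0  1  0  1  0  1  0  1  0  1  0  1  0  1  0  1  0  1  0
Heap A: G(20) = 0.
Heap B: G(10) = 0.
Combined Grundy value = 0 ⊕ 0 = 0.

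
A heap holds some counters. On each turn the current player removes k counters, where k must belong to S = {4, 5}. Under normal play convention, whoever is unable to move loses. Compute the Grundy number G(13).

1

n :  0  1  2  3  4  5  6  7  8  9 10 11 12 13
G :  0  0  0  0  1  1  1  1  2  0  0  0  0  1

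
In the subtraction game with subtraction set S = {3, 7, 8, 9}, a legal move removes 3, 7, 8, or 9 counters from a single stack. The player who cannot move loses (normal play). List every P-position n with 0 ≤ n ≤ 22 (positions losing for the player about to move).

0, 1, 2, 6, 12, 16, 17, 18, 22

n :  0  1  2  3  4  5  6  7  8  9 10 11 12 13 14 15 16 17 18 19 20 21 22
G :  0  0  0  1  1  1  0  2  2  1  3  3  0  2  4  1  0  0  0  1  1  1  0
P-positions are exactly the n with G(n) = 0.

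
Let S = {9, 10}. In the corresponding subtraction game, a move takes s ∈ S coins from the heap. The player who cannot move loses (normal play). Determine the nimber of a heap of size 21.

0

n :  0  1  2  3  4  5  6  7  8  9 10 11 12 13 14 15 16 17 18 19 20 21
G :  0  0  0  0  0  0  0  0  0  1  1  1  1  1  1  1  1  1  2  0  0  0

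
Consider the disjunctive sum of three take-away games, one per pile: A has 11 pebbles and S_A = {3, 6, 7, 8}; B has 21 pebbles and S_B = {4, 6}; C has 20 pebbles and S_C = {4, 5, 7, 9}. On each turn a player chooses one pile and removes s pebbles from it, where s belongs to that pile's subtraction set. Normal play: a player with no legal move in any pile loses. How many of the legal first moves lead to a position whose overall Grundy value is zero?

Pile A, S = {3, 6, 7, 8}:
G(0) = 0
G(1) = mex{} = 0
G(2) = mex{} = 0
G(3) = mex{0} = 1
G(4) = mex{0} = 1
G(5) = mex{0} = 1
G(6) = mex{1,0} = 2
G(7) = mex{1,0,0} = 2
G(8) = mex{1,0,0,0} = 2
G(9) = mex{2,1,0,0} = 3
G(10) = mex{2,1,1,0} = 3
G(11) = mex{2,1,1,1} = 0
G_A(11) = 0.
Pile B, S = {4, 6}:
n :  0  1  2  3  4  5  6  7  8  9 10 11 12 13 14 15 16 17 18 19 20 21
G :  0  0  0  0  1  1  1  1  2  2  0  0  0  0  1  1  1  1  2  2  0  0
G_B(21) = 0.
Pile C, S = {4, 5, 7, 9}:
n :  0  1  2  3  4  5  6  7  8  9 10 11 12 13 14 15 16 17 18 19 20
G :  0  0  0  0  1  1  1  1  2  2  2  2  3  0  0  0  0  1  1  1  1
G_C(20) = 1.
Combined Grundy value = 0 ⊕ 0 ⊕ 1 = 1.
A winning move leaves total XOR = 0, i.e. changes one component's Grundy value g to g ⊕ X where X is the current total.
Pile A: need g' = 0⊕1 = 1. Options: 11−3→G=2, 11−6→G=1, 11−7→G=1, 11−8→G=1. Hits: 3.
Pile B: need g' = 0⊕1 = 1. Options: 21−4→G=1, 21−6→G=1. Hits: 2.
Pile C: need g' = 1⊕1 = 0. Options: 20−4→G=0, 20−5→G=0, 20−7→G=0, 20−9→G=2. Hits: 3.

8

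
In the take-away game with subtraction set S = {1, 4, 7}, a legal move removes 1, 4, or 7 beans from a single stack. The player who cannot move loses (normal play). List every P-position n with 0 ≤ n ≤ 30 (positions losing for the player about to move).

G(0) = 0
G(1) = mex{0} = 1
G(2) = mex{1} = 0
G(3) = mex{0} = 1
G(4) = mex{1,0} = 2
G(5) = mex{2,1} = 0
G(6) = mex{0,0} = 1
G(7) = mex{1,1,0} = 2
G(8) = mex{2,2,1} = 0
G(9) = mex{0,0,0} = 1
G(10) = mex{1,1,1} = 0
G(11) = mex{0,2,2} = 1
G(12) = mex{1,0,0} = 2
G(13) = mex{2,1,1} = 0
G(14) = mex{0,0,2} = 1
G(15) = mex{1,1,0} = 2
G(16) = mex{2,2,1} = 0
G(17) = mex{0,0,0} = 1
G(18) = mex{1,1,1} = 0
G(19) = mex{0,2,2} = 1
G(20) = mex{1,0,0} = 2
G(21) = mex{2,1,1} = 0
G(22) = mex{0,0,2} = 1
G(23) = mex{1,1,0} = 2
G(24) = mex{2,2,1} = 0
G(25) = mex{0,0,0} = 1
G(26) = mex{1,1,1} = 0
G(27) = mex{0,2,2} = 1
G(28) = mex{1,0,0} = 2
G(29) = mex{2,1,1} = 0
G(30) = mex{0,0,2} = 1
P-positions are exactly the n with G(n) = 0.

0, 2, 5, 8, 10, 13, 16, 18, 21, 24, 26, 29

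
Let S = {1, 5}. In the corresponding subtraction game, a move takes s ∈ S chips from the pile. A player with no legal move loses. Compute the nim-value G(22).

n :  0  1  2  3  4  5  6  7  8  9 10 11 12 13 14 15 16 17 18 19 20 21 22
G :  0  1  0  1  0  1  0  1  0  1  0  1  0  1  0  1  0  1  0  1  0  1  0

0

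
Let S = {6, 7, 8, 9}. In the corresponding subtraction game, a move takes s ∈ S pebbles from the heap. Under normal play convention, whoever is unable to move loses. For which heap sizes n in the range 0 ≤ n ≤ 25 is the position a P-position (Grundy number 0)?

0, 1, 2, 3, 4, 5, 15, 16, 17, 18, 19, 20

G(0) = 0
G(1) = mex{} = 0
G(2) = mex{} = 0
G(3) = mex{} = 0
G(4) = mex{} = 0
G(5) = mex{} = 0
G(6) = mex{0} = 1
G(7) = mex{0,0} = 1
G(8) = mex{0,0,0} = 1
G(9) = mex{0,0,0,0} = 1
G(10) = mex{0,0,0,0} = 1
G(11) = mex{0,0,0,0} = 1
G(12) = mex{1,0,0,0} = 2
G(13) = mex{1,1,0,0} = 2
G(14) = mex{1,1,1,0} = 2
G(15) = mex{1,1,1,1} = 0
G(16) = mex{1,1,1,1} = 0
G(17) = mex{1,1,1,1} = 0
G(18) = mex{2,1,1,1} = 0
G(19) = mex{2,2,1,1} = 0
G(20) = mex{2,2,2,1} = 0
G(21) = mex{0,2,2,2} = 1
G(22) = mex{0,0,2,2} = 1
G(23) = mex{0,0,0,2} = 1
G(24) = mex{0,0,0,0} = 1
G(25) = mex{0,0,0,0} = 1
P-positions are exactly the n with G(n) = 0.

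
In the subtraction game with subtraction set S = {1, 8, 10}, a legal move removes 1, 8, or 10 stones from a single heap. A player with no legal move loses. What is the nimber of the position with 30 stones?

1

G(0) = 0
G(1) = mex{0} = 1
G(2) = mex{1} = 0
G(3) = mex{0} = 1
G(4) = mex{1} = 0
G(5) = mex{0} = 1
G(6) = mex{1} = 0
G(7) = mex{0} = 1
G(8) = mex{1,0} = 2
G(9) = mex{2,1} = 0
G(10) = mex{0,0,0} = 1
G(11) = mex{1,1,1} = 0
G(12) = mex{0,0,0} = 1
G(13) = mex{1,1,1} = 0
G(14) = mex{0,0,0} = 1
G(15) = mex{1,1,1} = 0
G(16) = mex{0,2,0} = 1
G(17) = mex{1,0,1} = 2
G(18) = mex{2,1,2} = 0
G(19) = mex{0,0,0} = 1
G(20) = mex{1,1,1} = 0
G(21) = mex{0,0,0} = 1
G(22) = mex{1,1,1} = 0
G(23) = mex{0,0,0} = 1
G(24) = mex{1,1,1} = 0
G(25) = mex{0,2,0} = 1
G(26) = mex{1,0,1} = 2
G(27) = mex{2,1,2} = 0
G(28) = mex{0,0,0} = 1
G(29) = mex{1,1,1} = 0
G(30) = mex{0,0,0} = 1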